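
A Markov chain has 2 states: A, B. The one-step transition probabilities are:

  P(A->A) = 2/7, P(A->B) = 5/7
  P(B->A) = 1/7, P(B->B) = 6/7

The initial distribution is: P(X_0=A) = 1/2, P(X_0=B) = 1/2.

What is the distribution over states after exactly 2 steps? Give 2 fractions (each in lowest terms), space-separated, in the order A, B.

Answer: 17/98 81/98

Derivation:
Propagating the distribution step by step (d_{t+1} = d_t * P):
d_0 = (A=1/2, B=1/2)
  d_1[A] = 1/2*2/7 + 1/2*1/7 = 3/14
  d_1[B] = 1/2*5/7 + 1/2*6/7 = 11/14
d_1 = (A=3/14, B=11/14)
  d_2[A] = 3/14*2/7 + 11/14*1/7 = 17/98
  d_2[B] = 3/14*5/7 + 11/14*6/7 = 81/98
d_2 = (A=17/98, B=81/98)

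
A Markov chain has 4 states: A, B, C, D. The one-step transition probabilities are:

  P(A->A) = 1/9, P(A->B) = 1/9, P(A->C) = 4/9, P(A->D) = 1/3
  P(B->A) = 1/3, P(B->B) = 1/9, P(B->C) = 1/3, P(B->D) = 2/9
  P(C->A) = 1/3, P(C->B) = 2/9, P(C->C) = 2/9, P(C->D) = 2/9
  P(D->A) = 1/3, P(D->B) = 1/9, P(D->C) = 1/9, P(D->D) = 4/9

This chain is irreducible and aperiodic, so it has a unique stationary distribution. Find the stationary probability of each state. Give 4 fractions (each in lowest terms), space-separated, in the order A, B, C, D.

Answer: 3/11 54/385 101/385 25/77

Derivation:
The stationary distribution satisfies pi = pi * P, i.e.:
  pi_A = 1/9*pi_A + 1/3*pi_B + 1/3*pi_C + 1/3*pi_D
  pi_B = 1/9*pi_A + 1/9*pi_B + 2/9*pi_C + 1/9*pi_D
  pi_C = 4/9*pi_A + 1/3*pi_B + 2/9*pi_C + 1/9*pi_D
  pi_D = 1/3*pi_A + 2/9*pi_B + 2/9*pi_C + 4/9*pi_D
with normalization: pi_A + pi_B + pi_C + pi_D = 1.

Using the first 3 balance equations plus normalization, the linear system A*pi = b is:
  [-8/9, 1/3, 1/3, 1/3] . pi = 0
  [1/9, -8/9, 2/9, 1/9] . pi = 0
  [4/9, 1/3, -7/9, 1/9] . pi = 0
  [1, 1, 1, 1] . pi = 1

Solving yields:
  pi_A = 3/11
  pi_B = 54/385
  pi_C = 101/385
  pi_D = 25/77

Verification (pi * P):
  3/11*1/9 + 54/385*1/3 + 101/385*1/3 + 25/77*1/3 = 3/11 = pi_A  (ok)
  3/11*1/9 + 54/385*1/9 + 101/385*2/9 + 25/77*1/9 = 54/385 = pi_B  (ok)
  3/11*4/9 + 54/385*1/3 + 101/385*2/9 + 25/77*1/9 = 101/385 = pi_C  (ok)
  3/11*1/3 + 54/385*2/9 + 101/385*2/9 + 25/77*4/9 = 25/77 = pi_D  (ok)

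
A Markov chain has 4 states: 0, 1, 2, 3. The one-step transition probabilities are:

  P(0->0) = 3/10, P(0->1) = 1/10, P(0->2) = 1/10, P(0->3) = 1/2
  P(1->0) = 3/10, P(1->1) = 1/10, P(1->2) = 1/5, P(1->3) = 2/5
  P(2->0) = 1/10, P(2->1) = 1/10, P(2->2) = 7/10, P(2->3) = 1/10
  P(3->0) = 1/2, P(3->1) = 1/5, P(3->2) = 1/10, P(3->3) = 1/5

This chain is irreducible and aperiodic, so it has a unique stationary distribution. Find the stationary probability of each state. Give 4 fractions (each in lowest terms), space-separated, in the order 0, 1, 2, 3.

The stationary distribution satisfies pi = pi * P, i.e.:
  pi_0 = 3/10*pi_0 + 3/10*pi_1 + 1/10*pi_2 + 1/2*pi_3
  pi_1 = 1/10*pi_0 + 1/10*pi_1 + 1/10*pi_2 + 1/5*pi_3
  pi_2 = 1/10*pi_0 + 1/5*pi_1 + 7/10*pi_2 + 1/10*pi_3
  pi_3 = 1/2*pi_0 + 2/5*pi_1 + 1/10*pi_2 + 1/5*pi_3
with normalization: pi_0 + pi_1 + pi_2 + pi_3 = 1.

Using the first 3 balance equations plus normalization, the linear system A*pi = b is:
  [-7/10, 3/10, 1/10, 1/2] . pi = 0
  [1/10, -9/10, 1/10, 1/5] . pi = 0
  [1/10, 1/5, -3/10, 1/10] . pi = 0
  [1, 1, 1, 1] . pi = 1

Solving yields:
  pi_0 = 53/176
  pi_1 = 17/132
  pi_2 = 149/528
  pi_3 = 19/66

Verification (pi * P):
  53/176*3/10 + 17/132*3/10 + 149/528*1/10 + 19/66*1/2 = 53/176 = pi_0  (ok)
  53/176*1/10 + 17/132*1/10 + 149/528*1/10 + 19/66*1/5 = 17/132 = pi_1  (ok)
  53/176*1/10 + 17/132*1/5 + 149/528*7/10 + 19/66*1/10 = 149/528 = pi_2  (ok)
  53/176*1/2 + 17/132*2/5 + 149/528*1/10 + 19/66*1/5 = 19/66 = pi_3  (ok)

Answer: 53/176 17/132 149/528 19/66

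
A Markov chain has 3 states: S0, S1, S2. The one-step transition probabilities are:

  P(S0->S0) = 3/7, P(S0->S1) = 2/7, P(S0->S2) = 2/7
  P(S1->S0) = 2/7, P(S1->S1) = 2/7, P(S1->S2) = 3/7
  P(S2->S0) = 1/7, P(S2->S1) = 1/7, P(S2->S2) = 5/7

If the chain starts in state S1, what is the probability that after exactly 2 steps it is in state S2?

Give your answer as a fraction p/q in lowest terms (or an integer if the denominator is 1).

Computing P^2 by repeated multiplication:
P^1 =
  S0: [3/7, 2/7, 2/7]
  S1: [2/7, 2/7, 3/7]
  S2: [1/7, 1/7, 5/7]
P^2 =
  S0: [15/49, 12/49, 22/49]
  S1: [13/49, 11/49, 25/49]
  S2: [10/49, 9/49, 30/49]

(P^2)[S1 -> S2] = 25/49

Answer: 25/49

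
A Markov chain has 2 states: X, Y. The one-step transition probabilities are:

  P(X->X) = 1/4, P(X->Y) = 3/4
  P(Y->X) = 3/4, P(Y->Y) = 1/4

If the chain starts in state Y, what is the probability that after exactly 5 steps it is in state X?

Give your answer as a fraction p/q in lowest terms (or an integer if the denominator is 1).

Answer: 33/64

Derivation:
Computing P^5 by repeated multiplication:
P^1 =
  X: [1/4, 3/4]
  Y: [3/4, 1/4]
P^2 =
  X: [5/8, 3/8]
  Y: [3/8, 5/8]
P^3 =
  X: [7/16, 9/16]
  Y: [9/16, 7/16]
P^4 =
  X: [17/32, 15/32]
  Y: [15/32, 17/32]
P^5 =
  X: [31/64, 33/64]
  Y: [33/64, 31/64]

(P^5)[Y -> X] = 33/64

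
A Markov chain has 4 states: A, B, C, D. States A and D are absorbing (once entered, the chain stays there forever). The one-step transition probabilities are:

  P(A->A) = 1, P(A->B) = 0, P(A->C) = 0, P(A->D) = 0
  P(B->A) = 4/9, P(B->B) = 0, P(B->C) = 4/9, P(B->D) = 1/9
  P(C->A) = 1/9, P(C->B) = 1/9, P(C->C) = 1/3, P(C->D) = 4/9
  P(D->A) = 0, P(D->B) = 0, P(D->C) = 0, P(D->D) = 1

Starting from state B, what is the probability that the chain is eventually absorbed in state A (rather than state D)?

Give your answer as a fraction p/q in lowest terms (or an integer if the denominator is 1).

Let a_i = P(absorbed in A | start in state i).
Boundary conditions: a_A = 1, a_D = 0.
For each transient state i, a_i = sum_j P(i->j) * a_j:
  a_B = 4/9*a_A + 0*a_B + 4/9*a_C + 1/9*a_D
  a_C = 1/9*a_A + 1/9*a_B + 1/3*a_C + 4/9*a_D

Substituting a_A = 1 and a_D = 0, rearrange to (I - Q) a = r where r[i] = P(i -> A):
  [1, -4/9] . (a_B, a_C) = 4/9
  [-1/9, 2/3] . (a_B, a_C) = 1/9

Solving yields:
  a_B = 14/25
  a_C = 13/50

Starting state is B, so the absorption probability is a_B = 14/25.

Answer: 14/25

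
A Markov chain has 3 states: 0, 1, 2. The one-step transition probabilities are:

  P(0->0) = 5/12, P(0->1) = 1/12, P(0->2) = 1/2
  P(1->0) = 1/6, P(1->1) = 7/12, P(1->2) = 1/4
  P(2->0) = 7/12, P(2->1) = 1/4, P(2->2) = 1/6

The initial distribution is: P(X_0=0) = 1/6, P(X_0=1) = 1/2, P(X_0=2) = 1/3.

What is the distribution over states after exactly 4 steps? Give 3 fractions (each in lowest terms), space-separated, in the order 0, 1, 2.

Propagating the distribution step by step (d_{t+1} = d_t * P):
d_0 = (0=1/6, 1=1/2, 2=1/3)
  d_1[0] = 1/6*5/12 + 1/2*1/6 + 1/3*7/12 = 25/72
  d_1[1] = 1/6*1/12 + 1/2*7/12 + 1/3*1/4 = 7/18
  d_1[2] = 1/6*1/2 + 1/2*1/4 + 1/3*1/6 = 19/72
d_1 = (0=25/72, 1=7/18, 2=19/72)
  d_2[0] = 25/72*5/12 + 7/18*1/6 + 19/72*7/12 = 157/432
  d_2[1] = 25/72*1/12 + 7/18*7/12 + 19/72*1/4 = 139/432
  d_2[2] = 25/72*1/2 + 7/18*1/4 + 19/72*1/6 = 17/54
d_2 = (0=157/432, 1=139/432, 2=17/54)
  d_3[0] = 157/432*5/12 + 139/432*1/6 + 17/54*7/12 = 2015/5184
  d_3[1] = 157/432*1/12 + 139/432*7/12 + 17/54*1/4 = 769/2592
  d_3[2] = 157/432*1/2 + 139/432*1/4 + 17/54*1/6 = 1631/5184
d_3 = (0=2015/5184, 1=769/2592, 2=1631/5184)
  d_4[0] = 2015/5184*5/12 + 769/2592*1/6 + 1631/5184*7/12 = 3071/7776
  d_4[1] = 2015/5184*1/12 + 769/2592*7/12 + 1631/5184*1/4 = 8837/31104
  d_4[2] = 2015/5184*1/2 + 769/2592*1/4 + 1631/5184*1/6 = 9983/31104
d_4 = (0=3071/7776, 1=8837/31104, 2=9983/31104)

Answer: 3071/7776 8837/31104 9983/31104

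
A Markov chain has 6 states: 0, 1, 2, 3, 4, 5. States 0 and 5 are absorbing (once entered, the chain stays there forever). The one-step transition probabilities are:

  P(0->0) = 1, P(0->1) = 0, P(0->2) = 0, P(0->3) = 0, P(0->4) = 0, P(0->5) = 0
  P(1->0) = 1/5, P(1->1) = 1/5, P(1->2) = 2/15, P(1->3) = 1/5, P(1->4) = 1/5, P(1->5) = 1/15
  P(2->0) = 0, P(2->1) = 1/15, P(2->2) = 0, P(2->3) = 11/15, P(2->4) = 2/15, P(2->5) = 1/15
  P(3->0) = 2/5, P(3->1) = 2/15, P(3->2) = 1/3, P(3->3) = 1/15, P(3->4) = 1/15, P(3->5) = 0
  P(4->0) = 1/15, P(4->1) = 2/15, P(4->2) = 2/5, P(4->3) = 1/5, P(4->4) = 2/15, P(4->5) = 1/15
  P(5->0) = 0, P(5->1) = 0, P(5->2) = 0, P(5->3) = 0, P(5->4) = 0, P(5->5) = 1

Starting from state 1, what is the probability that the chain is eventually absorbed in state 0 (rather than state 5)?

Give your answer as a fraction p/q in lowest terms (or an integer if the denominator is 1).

Let a_i = P(absorbed in 0 | start in state i).
Boundary conditions: a_0 = 1, a_5 = 0.
For each transient state i, a_i = sum_j P(i->j) * a_j:
  a_1 = 1/5*a_0 + 1/5*a_1 + 2/15*a_2 + 1/5*a_3 + 1/5*a_4 + 1/15*a_5
  a_2 = 0*a_0 + 1/15*a_1 + 0*a_2 + 11/15*a_3 + 2/15*a_4 + 1/15*a_5
  a_3 = 2/5*a_0 + 2/15*a_1 + 1/3*a_2 + 1/15*a_3 + 1/15*a_4 + 0*a_5
  a_4 = 1/15*a_0 + 2/15*a_1 + 2/5*a_2 + 1/5*a_3 + 2/15*a_4 + 1/15*a_5

Substituting a_0 = 1 and a_5 = 0, rearrange to (I - Q) a = r where r[i] = P(i -> 0):
  [4/5, -2/15, -1/5, -1/5] . (a_1, a_2, a_3, a_4) = 1/5
  [-1/15, 1, -11/15, -2/15] . (a_1, a_2, a_3, a_4) = 0
  [-2/15, -1/3, 14/15, -1/15] . (a_1, a_2, a_3, a_4) = 2/5
  [-2/15, -2/5, -1/5, 13/15] . (a_1, a_2, a_3, a_4) = 1/15

Solving yields:
  a_1 = 534/667
  a_2 = 1077/1334
  a_3 = 1183/1334
  a_4 = 1037/1334

Starting state is 1, so the absorption probability is a_1 = 534/667.

Answer: 534/667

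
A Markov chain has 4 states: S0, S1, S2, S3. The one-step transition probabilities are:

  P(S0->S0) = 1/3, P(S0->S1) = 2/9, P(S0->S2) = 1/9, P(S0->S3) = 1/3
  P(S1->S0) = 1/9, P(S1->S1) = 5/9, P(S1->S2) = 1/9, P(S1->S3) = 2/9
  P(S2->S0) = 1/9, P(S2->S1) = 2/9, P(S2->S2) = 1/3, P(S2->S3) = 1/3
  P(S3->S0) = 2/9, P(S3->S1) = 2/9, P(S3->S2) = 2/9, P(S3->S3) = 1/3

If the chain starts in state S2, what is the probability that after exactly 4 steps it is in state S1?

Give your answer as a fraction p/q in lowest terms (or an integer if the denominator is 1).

Computing P^4 by repeated multiplication:
P^1 =
  S0: [1/3, 2/9, 1/9, 1/3]
  S1: [1/9, 5/9, 1/9, 2/9]
  S2: [1/9, 2/9, 1/3, 1/3]
  S3: [2/9, 2/9, 2/9, 1/3]
P^2 =
  S0: [2/9, 8/27, 14/81, 25/81]
  S1: [13/81, 11/27, 13/81, 22/81]
  S2: [14/81, 8/27, 2/9, 25/81]
  S3: [16/81, 8/27, 16/81, 25/81]
P^3 =
  S0: [142/729, 26/81, 134/729, 73/243]
  S1: [43/243, 29/81, 43/243, 70/243]
  S2: [134/729, 26/81, 142/729, 73/243]
  S3: [46/243, 26/81, 46/243, 73/243]
P^4 =
  S0: [1232/6561, 80/243, 1216/6561, 217/729]
  S1: [133/729, 83/243, 133/729, 214/729]
  S2: [1216/6561, 80/243, 1232/6561, 217/729]
  S3: [136/729, 80/243, 136/729, 217/729]

(P^4)[S2 -> S1] = 80/243

Answer: 80/243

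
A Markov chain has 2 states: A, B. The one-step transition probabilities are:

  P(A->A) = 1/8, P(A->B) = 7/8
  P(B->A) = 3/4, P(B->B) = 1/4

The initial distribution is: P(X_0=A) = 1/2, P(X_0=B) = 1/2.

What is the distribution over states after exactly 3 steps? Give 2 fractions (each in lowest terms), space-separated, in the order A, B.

Answer: 463/1024 561/1024

Derivation:
Propagating the distribution step by step (d_{t+1} = d_t * P):
d_0 = (A=1/2, B=1/2)
  d_1[A] = 1/2*1/8 + 1/2*3/4 = 7/16
  d_1[B] = 1/2*7/8 + 1/2*1/4 = 9/16
d_1 = (A=7/16, B=9/16)
  d_2[A] = 7/16*1/8 + 9/16*3/4 = 61/128
  d_2[B] = 7/16*7/8 + 9/16*1/4 = 67/128
d_2 = (A=61/128, B=67/128)
  d_3[A] = 61/128*1/8 + 67/128*3/4 = 463/1024
  d_3[B] = 61/128*7/8 + 67/128*1/4 = 561/1024
d_3 = (A=463/1024, B=561/1024)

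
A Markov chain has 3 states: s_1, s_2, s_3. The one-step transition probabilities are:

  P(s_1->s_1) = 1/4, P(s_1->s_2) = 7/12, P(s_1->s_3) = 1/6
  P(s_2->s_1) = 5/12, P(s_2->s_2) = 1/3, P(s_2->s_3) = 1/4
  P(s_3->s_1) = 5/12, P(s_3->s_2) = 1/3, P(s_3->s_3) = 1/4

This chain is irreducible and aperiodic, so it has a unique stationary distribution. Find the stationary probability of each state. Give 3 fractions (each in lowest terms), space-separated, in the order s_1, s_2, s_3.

The stationary distribution satisfies pi = pi * P, i.e.:
  pi_s_1 = 1/4*pi_s_1 + 5/12*pi_s_2 + 5/12*pi_s_3
  pi_s_2 = 7/12*pi_s_1 + 1/3*pi_s_2 + 1/3*pi_s_3
  pi_s_3 = 1/6*pi_s_1 + 1/4*pi_s_2 + 1/4*pi_s_3
with normalization: pi_s_1 + pi_s_2 + pi_s_3 = 1.

Using the first 2 balance equations plus normalization, the linear system A*pi = b is:
  [-3/4, 5/12, 5/12] . pi = 0
  [7/12, -2/3, 1/3] . pi = 0
  [1, 1, 1] . pi = 1

Solving yields:
  pi_s_1 = 5/14
  pi_s_2 = 71/168
  pi_s_3 = 37/168

Verification (pi * P):
  5/14*1/4 + 71/168*5/12 + 37/168*5/12 = 5/14 = pi_s_1  (ok)
  5/14*7/12 + 71/168*1/3 + 37/168*1/3 = 71/168 = pi_s_2  (ok)
  5/14*1/6 + 71/168*1/4 + 37/168*1/4 = 37/168 = pi_s_3  (ok)

Answer: 5/14 71/168 37/168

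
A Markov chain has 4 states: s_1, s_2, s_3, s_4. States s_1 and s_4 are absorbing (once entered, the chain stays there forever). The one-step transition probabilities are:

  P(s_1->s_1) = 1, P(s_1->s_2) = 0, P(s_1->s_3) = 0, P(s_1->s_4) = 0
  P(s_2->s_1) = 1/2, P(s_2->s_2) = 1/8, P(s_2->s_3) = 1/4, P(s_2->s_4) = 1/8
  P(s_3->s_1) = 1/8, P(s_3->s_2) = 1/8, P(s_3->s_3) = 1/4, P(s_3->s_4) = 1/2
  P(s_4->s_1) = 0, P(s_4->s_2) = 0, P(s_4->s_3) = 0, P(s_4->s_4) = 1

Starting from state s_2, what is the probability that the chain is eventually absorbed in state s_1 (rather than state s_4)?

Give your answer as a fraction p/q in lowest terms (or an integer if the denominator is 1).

Let a_i = P(absorbed in s_1 | start in state i).
Boundary conditions: a_s_1 = 1, a_s_4 = 0.
For each transient state i, a_i = sum_j P(i->j) * a_j:
  a_s_2 = 1/2*a_s_1 + 1/8*a_s_2 + 1/4*a_s_3 + 1/8*a_s_4
  a_s_3 = 1/8*a_s_1 + 1/8*a_s_2 + 1/4*a_s_3 + 1/2*a_s_4

Substituting a_s_1 = 1 and a_s_4 = 0, rearrange to (I - Q) a = r where r[i] = P(i -> s_1):
  [7/8, -1/4] . (a_s_2, a_s_3) = 1/2
  [-1/8, 3/4] . (a_s_2, a_s_3) = 1/8

Solving yields:
  a_s_2 = 13/20
  a_s_3 = 11/40

Starting state is s_2, so the absorption probability is a_s_2 = 13/20.

Answer: 13/20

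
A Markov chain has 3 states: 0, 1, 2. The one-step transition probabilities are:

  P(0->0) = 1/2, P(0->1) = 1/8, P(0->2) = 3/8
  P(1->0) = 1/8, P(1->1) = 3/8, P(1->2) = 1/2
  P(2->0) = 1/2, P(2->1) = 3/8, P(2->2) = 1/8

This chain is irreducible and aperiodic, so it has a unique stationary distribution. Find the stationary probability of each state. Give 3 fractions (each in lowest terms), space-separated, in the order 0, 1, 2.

Answer: 23/58 8/29 19/58

Derivation:
The stationary distribution satisfies pi = pi * P, i.e.:
  pi_0 = 1/2*pi_0 + 1/8*pi_1 + 1/2*pi_2
  pi_1 = 1/8*pi_0 + 3/8*pi_1 + 3/8*pi_2
  pi_2 = 3/8*pi_0 + 1/2*pi_1 + 1/8*pi_2
with normalization: pi_0 + pi_1 + pi_2 = 1.

Using the first 2 balance equations plus normalization, the linear system A*pi = b is:
  [-1/2, 1/8, 1/2] . pi = 0
  [1/8, -5/8, 3/8] . pi = 0
  [1, 1, 1] . pi = 1

Solving yields:
  pi_0 = 23/58
  pi_1 = 8/29
  pi_2 = 19/58

Verification (pi * P):
  23/58*1/2 + 8/29*1/8 + 19/58*1/2 = 23/58 = pi_0  (ok)
  23/58*1/8 + 8/29*3/8 + 19/58*3/8 = 8/29 = pi_1  (ok)
  23/58*3/8 + 8/29*1/2 + 19/58*1/8 = 19/58 = pi_2  (ok)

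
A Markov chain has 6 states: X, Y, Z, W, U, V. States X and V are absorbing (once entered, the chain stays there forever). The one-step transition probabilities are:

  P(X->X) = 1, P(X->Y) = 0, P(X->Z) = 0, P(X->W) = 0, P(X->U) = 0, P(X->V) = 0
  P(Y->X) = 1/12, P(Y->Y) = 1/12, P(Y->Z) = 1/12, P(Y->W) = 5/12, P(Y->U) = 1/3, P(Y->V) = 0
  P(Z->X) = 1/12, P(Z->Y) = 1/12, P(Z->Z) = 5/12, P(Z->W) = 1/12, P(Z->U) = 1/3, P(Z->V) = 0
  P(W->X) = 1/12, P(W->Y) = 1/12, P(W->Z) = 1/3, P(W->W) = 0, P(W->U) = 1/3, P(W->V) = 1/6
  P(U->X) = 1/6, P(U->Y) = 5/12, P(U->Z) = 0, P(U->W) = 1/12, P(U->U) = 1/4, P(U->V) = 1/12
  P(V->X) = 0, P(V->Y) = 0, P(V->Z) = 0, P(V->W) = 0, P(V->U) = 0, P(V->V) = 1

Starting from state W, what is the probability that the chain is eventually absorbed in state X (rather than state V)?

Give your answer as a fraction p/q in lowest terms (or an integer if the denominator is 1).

Let a_i = P(absorbed in X | start in state i).
Boundary conditions: a_X = 1, a_V = 0.
For each transient state i, a_i = sum_j P(i->j) * a_j:
  a_Y = 1/12*a_X + 1/12*a_Y + 1/12*a_Z + 5/12*a_W + 1/3*a_U + 0*a_V
  a_Z = 1/12*a_X + 1/12*a_Y + 5/12*a_Z + 1/12*a_W + 1/3*a_U + 0*a_V
  a_W = 1/12*a_X + 1/12*a_Y + 1/3*a_Z + 0*a_W + 1/3*a_U + 1/6*a_V
  a_U = 1/6*a_X + 5/12*a_Y + 0*a_Z + 1/12*a_W + 1/4*a_U + 1/12*a_V

Substituting a_X = 1 and a_V = 0, rearrange to (I - Q) a = r where r[i] = P(i -> X):
  [11/12, -1/12, -5/12, -1/3] . (a_Y, a_Z, a_W, a_U) = 1/12
  [-1/12, 7/12, -1/12, -1/3] . (a_Y, a_Z, a_W, a_U) = 1/12
  [-1/12, -1/3, 1, -1/3] . (a_Y, a_Z, a_W, a_U) = 1/12
  [-5/12, 0, -1/12, 3/4] . (a_Y, a_Z, a_W, a_U) = 1/6

Solving yields:
  a_Y = 629/955
  a_Z = 663/955
  a_W = 561/955
  a_U = 624/955

Starting state is W, so the absorption probability is a_W = 561/955.

Answer: 561/955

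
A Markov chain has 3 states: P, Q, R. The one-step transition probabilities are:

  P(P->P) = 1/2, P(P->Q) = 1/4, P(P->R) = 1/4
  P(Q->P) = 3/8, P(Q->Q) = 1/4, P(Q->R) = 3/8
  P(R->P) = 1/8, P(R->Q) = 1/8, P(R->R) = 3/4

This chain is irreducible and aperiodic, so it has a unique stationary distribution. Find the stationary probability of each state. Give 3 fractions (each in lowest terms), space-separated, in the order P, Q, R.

The stationary distribution satisfies pi = pi * P, i.e.:
  pi_P = 1/2*pi_P + 3/8*pi_Q + 1/8*pi_R
  pi_Q = 1/4*pi_P + 1/4*pi_Q + 1/8*pi_R
  pi_R = 1/4*pi_P + 3/8*pi_Q + 3/4*pi_R
with normalization: pi_P + pi_Q + pi_R = 1.

Using the first 2 balance equations plus normalization, the linear system A*pi = b is:
  [-1/2, 3/8, 1/8] . pi = 0
  [1/4, -3/4, 1/8] . pi = 0
  [1, 1, 1] . pi = 1

Solving yields:
  pi_P = 3/11
  pi_Q = 2/11
  pi_R = 6/11

Verification (pi * P):
  3/11*1/2 + 2/11*3/8 + 6/11*1/8 = 3/11 = pi_P  (ok)
  3/11*1/4 + 2/11*1/4 + 6/11*1/8 = 2/11 = pi_Q  (ok)
  3/11*1/4 + 2/11*3/8 + 6/11*3/4 = 6/11 = pi_R  (ok)

Answer: 3/11 2/11 6/11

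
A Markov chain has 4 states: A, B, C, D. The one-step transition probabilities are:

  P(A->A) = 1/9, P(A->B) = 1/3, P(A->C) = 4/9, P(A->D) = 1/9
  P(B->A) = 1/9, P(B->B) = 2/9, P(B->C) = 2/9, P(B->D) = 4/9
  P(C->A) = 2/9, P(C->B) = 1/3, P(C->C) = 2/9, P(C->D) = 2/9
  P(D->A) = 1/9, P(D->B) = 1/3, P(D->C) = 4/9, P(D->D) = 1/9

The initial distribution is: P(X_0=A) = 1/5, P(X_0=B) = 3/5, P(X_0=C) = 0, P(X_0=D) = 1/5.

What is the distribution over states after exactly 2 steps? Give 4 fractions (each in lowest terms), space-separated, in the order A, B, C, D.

Propagating the distribution step by step (d_{t+1} = d_t * P):
d_0 = (A=1/5, B=3/5, C=0, D=1/5)
  d_1[A] = 1/5*1/9 + 3/5*1/9 + 0*2/9 + 1/5*1/9 = 1/9
  d_1[B] = 1/5*1/3 + 3/5*2/9 + 0*1/3 + 1/5*1/3 = 4/15
  d_1[C] = 1/5*4/9 + 3/5*2/9 + 0*2/9 + 1/5*4/9 = 14/45
  d_1[D] = 1/5*1/9 + 3/5*4/9 + 0*2/9 + 1/5*1/9 = 14/45
d_1 = (A=1/9, B=4/15, C=14/45, D=14/45)
  d_2[A] = 1/9*1/9 + 4/15*1/9 + 14/45*2/9 + 14/45*1/9 = 59/405
  d_2[B] = 1/9*1/3 + 4/15*2/9 + 14/45*1/3 + 14/45*1/3 = 41/135
  d_2[C] = 1/9*4/9 + 4/15*2/9 + 14/45*2/9 + 14/45*4/9 = 128/405
  d_2[D] = 1/9*1/9 + 4/15*4/9 + 14/45*2/9 + 14/45*1/9 = 19/81
d_2 = (A=59/405, B=41/135, C=128/405, D=19/81)

Answer: 59/405 41/135 128/405 19/81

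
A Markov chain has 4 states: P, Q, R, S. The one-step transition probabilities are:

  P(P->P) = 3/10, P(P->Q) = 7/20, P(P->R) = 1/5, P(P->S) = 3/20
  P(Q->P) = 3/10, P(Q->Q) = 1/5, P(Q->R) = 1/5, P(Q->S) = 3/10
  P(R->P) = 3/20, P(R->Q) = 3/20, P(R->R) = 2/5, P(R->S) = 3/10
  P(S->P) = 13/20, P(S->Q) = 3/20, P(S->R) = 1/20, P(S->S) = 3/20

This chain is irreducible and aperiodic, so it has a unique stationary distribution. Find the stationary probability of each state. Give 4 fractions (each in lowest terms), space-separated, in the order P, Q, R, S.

Answer: 2658/7723 1779/7723 1618/7723 1668/7723

Derivation:
The stationary distribution satisfies pi = pi * P, i.e.:
  pi_P = 3/10*pi_P + 3/10*pi_Q + 3/20*pi_R + 13/20*pi_S
  pi_Q = 7/20*pi_P + 1/5*pi_Q + 3/20*pi_R + 3/20*pi_S
  pi_R = 1/5*pi_P + 1/5*pi_Q + 2/5*pi_R + 1/20*pi_S
  pi_S = 3/20*pi_P + 3/10*pi_Q + 3/10*pi_R + 3/20*pi_S
with normalization: pi_P + pi_Q + pi_R + pi_S = 1.

Using the first 3 balance equations plus normalization, the linear system A*pi = b is:
  [-7/10, 3/10, 3/20, 13/20] . pi = 0
  [7/20, -4/5, 3/20, 3/20] . pi = 0
  [1/5, 1/5, -3/5, 1/20] . pi = 0
  [1, 1, 1, 1] . pi = 1

Solving yields:
  pi_P = 2658/7723
  pi_Q = 1779/7723
  pi_R = 1618/7723
  pi_S = 1668/7723

Verification (pi * P):
  2658/7723*3/10 + 1779/7723*3/10 + 1618/7723*3/20 + 1668/7723*13/20 = 2658/7723 = pi_P  (ok)
  2658/7723*7/20 + 1779/7723*1/5 + 1618/7723*3/20 + 1668/7723*3/20 = 1779/7723 = pi_Q  (ok)
  2658/7723*1/5 + 1779/7723*1/5 + 1618/7723*2/5 + 1668/7723*1/20 = 1618/7723 = pi_R  (ok)
  2658/7723*3/20 + 1779/7723*3/10 + 1618/7723*3/10 + 1668/7723*3/20 = 1668/7723 = pi_S  (ok)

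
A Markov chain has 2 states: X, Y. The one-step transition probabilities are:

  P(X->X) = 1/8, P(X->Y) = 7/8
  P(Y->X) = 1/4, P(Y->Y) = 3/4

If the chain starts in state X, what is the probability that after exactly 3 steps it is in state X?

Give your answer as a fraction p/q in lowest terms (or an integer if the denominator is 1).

Answer: 113/512

Derivation:
Computing P^3 by repeated multiplication:
P^1 =
  X: [1/8, 7/8]
  Y: [1/4, 3/4]
P^2 =
  X: [15/64, 49/64]
  Y: [7/32, 25/32]
P^3 =
  X: [113/512, 399/512]
  Y: [57/256, 199/256]

(P^3)[X -> X] = 113/512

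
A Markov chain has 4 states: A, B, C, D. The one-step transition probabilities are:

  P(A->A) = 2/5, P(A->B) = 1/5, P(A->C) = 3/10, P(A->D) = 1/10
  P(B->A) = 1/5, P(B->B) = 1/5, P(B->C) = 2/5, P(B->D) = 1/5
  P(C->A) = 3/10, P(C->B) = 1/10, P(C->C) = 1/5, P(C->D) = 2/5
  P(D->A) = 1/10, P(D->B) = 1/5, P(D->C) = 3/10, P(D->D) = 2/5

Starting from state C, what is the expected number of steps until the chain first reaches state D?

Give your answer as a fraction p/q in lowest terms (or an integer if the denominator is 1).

Answer: 410/113

Derivation:
Let h_i = expected steps to first reach D from state i.
Boundary: h_D = 0.
First-step equations for the other states:
  h_A = 1 + 2/5*h_A + 1/5*h_B + 3/10*h_C + 1/10*h_D
  h_B = 1 + 1/5*h_A + 1/5*h_B + 2/5*h_C + 1/5*h_D
  h_C = 1 + 3/10*h_A + 1/10*h_B + 1/5*h_C + 2/5*h_D

Substituting h_D = 0 and rearranging gives the linear system (I - Q) h = 1:
  [3/5, -1/5, -3/10] . (h_A, h_B, h_C) = 1
  [-1/5, 4/5, -2/5] . (h_A, h_B, h_C) = 1
  [-3/10, -1/10, 4/5] . (h_A, h_B, h_C) = 1

Solving yields:
  h_A = 555/113
  h_B = 485/113
  h_C = 410/113

Starting state is C, so the expected hitting time is h_C = 410/113.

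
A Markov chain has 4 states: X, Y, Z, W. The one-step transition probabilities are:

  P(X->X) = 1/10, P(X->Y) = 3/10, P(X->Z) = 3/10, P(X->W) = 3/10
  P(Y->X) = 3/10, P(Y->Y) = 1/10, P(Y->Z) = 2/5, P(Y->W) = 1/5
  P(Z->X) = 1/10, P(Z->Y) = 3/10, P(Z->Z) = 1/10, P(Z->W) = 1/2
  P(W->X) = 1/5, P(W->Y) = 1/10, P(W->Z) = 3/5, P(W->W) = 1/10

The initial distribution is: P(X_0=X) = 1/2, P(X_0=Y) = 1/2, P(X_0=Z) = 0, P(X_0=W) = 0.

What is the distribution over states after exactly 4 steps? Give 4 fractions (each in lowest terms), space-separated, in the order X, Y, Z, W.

Answer: 21/125 509/2500 1679/5000 1463/5000

Derivation:
Propagating the distribution step by step (d_{t+1} = d_t * P):
d_0 = (X=1/2, Y=1/2, Z=0, W=0)
  d_1[X] = 1/2*1/10 + 1/2*3/10 + 0*1/10 + 0*1/5 = 1/5
  d_1[Y] = 1/2*3/10 + 1/2*1/10 + 0*3/10 + 0*1/10 = 1/5
  d_1[Z] = 1/2*3/10 + 1/2*2/5 + 0*1/10 + 0*3/5 = 7/20
  d_1[W] = 1/2*3/10 + 1/2*1/5 + 0*1/2 + 0*1/10 = 1/4
d_1 = (X=1/5, Y=1/5, Z=7/20, W=1/4)
  d_2[X] = 1/5*1/10 + 1/5*3/10 + 7/20*1/10 + 1/4*1/5 = 33/200
  d_2[Y] = 1/5*3/10 + 1/5*1/10 + 7/20*3/10 + 1/4*1/10 = 21/100
  d_2[Z] = 1/5*3/10 + 1/5*2/5 + 7/20*1/10 + 1/4*3/5 = 13/40
  d_2[W] = 1/5*3/10 + 1/5*1/5 + 7/20*1/2 + 1/4*1/10 = 3/10
d_2 = (X=33/200, Y=21/100, Z=13/40, W=3/10)
  d_3[X] = 33/200*1/10 + 21/100*3/10 + 13/40*1/10 + 3/10*1/5 = 43/250
  d_3[Y] = 33/200*3/10 + 21/100*1/10 + 13/40*3/10 + 3/10*1/10 = 99/500
  d_3[Z] = 33/200*3/10 + 21/100*2/5 + 13/40*1/10 + 3/10*3/5 = 173/500
  d_3[W] = 33/200*3/10 + 21/100*1/5 + 13/40*1/2 + 3/10*1/10 = 71/250
d_3 = (X=43/250, Y=99/500, Z=173/500, W=71/250)
  d_4[X] = 43/250*1/10 + 99/500*3/10 + 173/500*1/10 + 71/250*1/5 = 21/125
  d_4[Y] = 43/250*3/10 + 99/500*1/10 + 173/500*3/10 + 71/250*1/10 = 509/2500
  d_4[Z] = 43/250*3/10 + 99/500*2/5 + 173/500*1/10 + 71/250*3/5 = 1679/5000
  d_4[W] = 43/250*3/10 + 99/500*1/5 + 173/500*1/2 + 71/250*1/10 = 1463/5000
d_4 = (X=21/125, Y=509/2500, Z=1679/5000, W=1463/5000)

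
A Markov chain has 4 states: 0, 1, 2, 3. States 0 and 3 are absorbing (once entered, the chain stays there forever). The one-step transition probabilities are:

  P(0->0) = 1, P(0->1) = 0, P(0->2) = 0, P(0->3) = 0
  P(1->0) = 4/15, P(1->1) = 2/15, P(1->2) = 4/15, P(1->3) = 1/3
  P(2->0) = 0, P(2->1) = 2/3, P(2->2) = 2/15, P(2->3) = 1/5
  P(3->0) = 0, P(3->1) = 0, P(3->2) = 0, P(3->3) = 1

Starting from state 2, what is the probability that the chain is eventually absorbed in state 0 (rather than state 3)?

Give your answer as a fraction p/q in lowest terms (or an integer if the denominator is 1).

Let a_i = P(absorbed in 0 | start in state i).
Boundary conditions: a_0 = 1, a_3 = 0.
For each transient state i, a_i = sum_j P(i->j) * a_j:
  a_1 = 4/15*a_0 + 2/15*a_1 + 4/15*a_2 + 1/3*a_3
  a_2 = 0*a_0 + 2/3*a_1 + 2/15*a_2 + 1/5*a_3

Substituting a_0 = 1 and a_3 = 0, rearrange to (I - Q) a = r where r[i] = P(i -> 0):
  [13/15, -4/15] . (a_1, a_2) = 4/15
  [-2/3, 13/15] . (a_1, a_2) = 0

Solving yields:
  a_1 = 52/129
  a_2 = 40/129

Starting state is 2, so the absorption probability is a_2 = 40/129.

Answer: 40/129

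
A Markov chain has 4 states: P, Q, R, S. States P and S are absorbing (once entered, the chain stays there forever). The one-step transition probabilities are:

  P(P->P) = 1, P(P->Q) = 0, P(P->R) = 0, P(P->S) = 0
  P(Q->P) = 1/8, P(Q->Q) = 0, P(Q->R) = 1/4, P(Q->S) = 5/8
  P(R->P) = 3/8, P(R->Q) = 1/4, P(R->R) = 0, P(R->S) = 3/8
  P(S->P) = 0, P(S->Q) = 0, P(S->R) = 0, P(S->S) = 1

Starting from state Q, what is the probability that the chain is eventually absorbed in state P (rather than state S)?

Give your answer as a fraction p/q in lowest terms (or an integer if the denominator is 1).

Answer: 7/30

Derivation:
Let a_i = P(absorbed in P | start in state i).
Boundary conditions: a_P = 1, a_S = 0.
For each transient state i, a_i = sum_j P(i->j) * a_j:
  a_Q = 1/8*a_P + 0*a_Q + 1/4*a_R + 5/8*a_S
  a_R = 3/8*a_P + 1/4*a_Q + 0*a_R + 3/8*a_S

Substituting a_P = 1 and a_S = 0, rearrange to (I - Q) a = r where r[i] = P(i -> P):
  [1, -1/4] . (a_Q, a_R) = 1/8
  [-1/4, 1] . (a_Q, a_R) = 3/8

Solving yields:
  a_Q = 7/30
  a_R = 13/30

Starting state is Q, so the absorption probability is a_Q = 7/30.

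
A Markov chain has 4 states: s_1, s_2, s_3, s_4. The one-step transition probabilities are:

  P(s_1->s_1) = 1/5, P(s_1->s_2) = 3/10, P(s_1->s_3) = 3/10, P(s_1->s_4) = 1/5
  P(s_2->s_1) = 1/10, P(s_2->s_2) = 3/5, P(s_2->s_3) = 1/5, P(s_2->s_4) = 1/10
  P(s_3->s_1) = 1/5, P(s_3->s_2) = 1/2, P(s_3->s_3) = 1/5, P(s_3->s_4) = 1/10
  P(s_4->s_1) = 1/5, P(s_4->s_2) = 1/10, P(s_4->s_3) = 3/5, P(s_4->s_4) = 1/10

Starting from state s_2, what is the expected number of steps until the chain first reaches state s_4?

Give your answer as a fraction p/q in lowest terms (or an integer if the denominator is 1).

Let h_i = expected steps to first reach s_4 from state i.
Boundary: h_s_4 = 0.
First-step equations for the other states:
  h_s_1 = 1 + 1/5*h_s_1 + 3/10*h_s_2 + 3/10*h_s_3 + 1/5*h_s_4
  h_s_2 = 1 + 1/10*h_s_1 + 3/5*h_s_2 + 1/5*h_s_3 + 1/10*h_s_4
  h_s_3 = 1 + 1/5*h_s_1 + 1/2*h_s_2 + 1/5*h_s_3 + 1/10*h_s_4

Substituting h_s_4 = 0 and rearranging gives the linear system (I - Q) h = 1:
  [4/5, -3/10, -3/10] . (h_s_1, h_s_2, h_s_3) = 1
  [-1/10, 2/5, -1/5] . (h_s_1, h_s_2, h_s_3) = 1
  [-1/5, -1/2, 4/5] . (h_s_1, h_s_2, h_s_3) = 1

Solving yields:
  h_s_1 = 790/101
  h_s_2 = 890/101
  h_s_3 = 880/101

Starting state is s_2, so the expected hitting time is h_s_2 = 890/101.

Answer: 890/101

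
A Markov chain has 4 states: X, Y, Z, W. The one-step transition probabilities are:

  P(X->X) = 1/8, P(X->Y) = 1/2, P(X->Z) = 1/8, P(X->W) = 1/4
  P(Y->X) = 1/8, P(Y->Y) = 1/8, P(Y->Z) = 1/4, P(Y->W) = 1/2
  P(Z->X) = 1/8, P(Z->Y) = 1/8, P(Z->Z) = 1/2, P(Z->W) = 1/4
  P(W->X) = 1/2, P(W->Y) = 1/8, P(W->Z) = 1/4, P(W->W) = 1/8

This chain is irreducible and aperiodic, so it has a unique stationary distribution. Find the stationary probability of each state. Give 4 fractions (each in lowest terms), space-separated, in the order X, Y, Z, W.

Answer: 7/31 13/62 55/186 25/93

Derivation:
The stationary distribution satisfies pi = pi * P, i.e.:
  pi_X = 1/8*pi_X + 1/8*pi_Y + 1/8*pi_Z + 1/2*pi_W
  pi_Y = 1/2*pi_X + 1/8*pi_Y + 1/8*pi_Z + 1/8*pi_W
  pi_Z = 1/8*pi_X + 1/4*pi_Y + 1/2*pi_Z + 1/4*pi_W
  pi_W = 1/4*pi_X + 1/2*pi_Y + 1/4*pi_Z + 1/8*pi_W
with normalization: pi_X + pi_Y + pi_Z + pi_W = 1.

Using the first 3 balance equations plus normalization, the linear system A*pi = b is:
  [-7/8, 1/8, 1/8, 1/2] . pi = 0
  [1/2, -7/8, 1/8, 1/8] . pi = 0
  [1/8, 1/4, -1/2, 1/4] . pi = 0
  [1, 1, 1, 1] . pi = 1

Solving yields:
  pi_X = 7/31
  pi_Y = 13/62
  pi_Z = 55/186
  pi_W = 25/93

Verification (pi * P):
  7/31*1/8 + 13/62*1/8 + 55/186*1/8 + 25/93*1/2 = 7/31 = pi_X  (ok)
  7/31*1/2 + 13/62*1/8 + 55/186*1/8 + 25/93*1/8 = 13/62 = pi_Y  (ok)
  7/31*1/8 + 13/62*1/4 + 55/186*1/2 + 25/93*1/4 = 55/186 = pi_Z  (ok)
  7/31*1/4 + 13/62*1/2 + 55/186*1/4 + 25/93*1/8 = 25/93 = pi_W  (ok)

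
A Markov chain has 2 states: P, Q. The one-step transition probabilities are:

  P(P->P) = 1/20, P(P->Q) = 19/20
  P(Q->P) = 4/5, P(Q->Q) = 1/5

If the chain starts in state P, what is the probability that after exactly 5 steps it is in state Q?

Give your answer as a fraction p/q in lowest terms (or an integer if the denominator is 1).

Computing P^5 by repeated multiplication:
P^1 =
  P: [1/20, 19/20]
  Q: [4/5, 1/5]
P^2 =
  P: [61/80, 19/80]
  Q: [1/5, 4/5]
P^3 =
  P: [73/320, 247/320]
  Q: [13/20, 7/20]
P^4 =
  P: [161/256, 95/256]
  Q: [5/16, 11/16]
P^5 =
  P: [1681/5120, 3439/5120]
  Q: [181/320, 139/320]

(P^5)[P -> Q] = 3439/5120

Answer: 3439/5120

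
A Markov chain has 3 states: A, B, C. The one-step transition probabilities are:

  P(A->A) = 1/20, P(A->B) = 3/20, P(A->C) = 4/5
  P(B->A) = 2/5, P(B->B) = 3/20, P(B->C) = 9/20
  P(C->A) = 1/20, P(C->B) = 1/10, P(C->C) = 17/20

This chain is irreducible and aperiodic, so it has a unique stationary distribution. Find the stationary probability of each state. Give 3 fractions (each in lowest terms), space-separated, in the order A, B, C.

The stationary distribution satisfies pi = pi * P, i.e.:
  pi_A = 1/20*pi_A + 2/5*pi_B + 1/20*pi_C
  pi_B = 3/20*pi_A + 3/20*pi_B + 1/10*pi_C
  pi_C = 4/5*pi_A + 9/20*pi_B + 17/20*pi_C
with normalization: pi_A + pi_B + pi_C = 1.

Using the first 2 balance equations plus normalization, the linear system A*pi = b is:
  [-19/20, 2/5, 1/20] . pi = 0
  [3/20, -17/20, 1/10] . pi = 0
  [1, 1, 1] . pi = 1

Solving yields:
  pi_A = 33/373
  pi_B = 41/373
  pi_C = 299/373

Verification (pi * P):
  33/373*1/20 + 41/373*2/5 + 299/373*1/20 = 33/373 = pi_A  (ok)
  33/373*3/20 + 41/373*3/20 + 299/373*1/10 = 41/373 = pi_B  (ok)
  33/373*4/5 + 41/373*9/20 + 299/373*17/20 = 299/373 = pi_C  (ok)

Answer: 33/373 41/373 299/373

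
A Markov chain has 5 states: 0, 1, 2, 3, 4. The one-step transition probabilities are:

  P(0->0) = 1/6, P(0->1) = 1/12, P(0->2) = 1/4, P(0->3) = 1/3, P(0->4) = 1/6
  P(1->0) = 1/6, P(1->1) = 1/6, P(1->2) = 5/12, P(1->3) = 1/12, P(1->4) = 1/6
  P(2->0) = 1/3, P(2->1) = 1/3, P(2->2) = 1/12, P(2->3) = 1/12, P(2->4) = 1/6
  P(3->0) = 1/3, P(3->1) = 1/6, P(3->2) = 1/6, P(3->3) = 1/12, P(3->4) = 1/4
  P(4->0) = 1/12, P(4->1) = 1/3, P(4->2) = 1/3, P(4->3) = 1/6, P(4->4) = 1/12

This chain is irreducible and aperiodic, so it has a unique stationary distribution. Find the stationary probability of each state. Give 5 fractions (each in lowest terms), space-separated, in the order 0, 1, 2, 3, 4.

Answer: 645/2942 1277/5884 1449/5884 447/2942 487/2942

Derivation:
The stationary distribution satisfies pi = pi * P, i.e.:
  pi_0 = 1/6*pi_0 + 1/6*pi_1 + 1/3*pi_2 + 1/3*pi_3 + 1/12*pi_4
  pi_1 = 1/12*pi_0 + 1/6*pi_1 + 1/3*pi_2 + 1/6*pi_3 + 1/3*pi_4
  pi_2 = 1/4*pi_0 + 5/12*pi_1 + 1/12*pi_2 + 1/6*pi_3 + 1/3*pi_4
  pi_3 = 1/3*pi_0 + 1/12*pi_1 + 1/12*pi_2 + 1/12*pi_3 + 1/6*pi_4
  pi_4 = 1/6*pi_0 + 1/6*pi_1 + 1/6*pi_2 + 1/4*pi_3 + 1/12*pi_4
with normalization: pi_0 + pi_1 + pi_2 + pi_3 + pi_4 = 1.

Using the first 4 balance equations plus normalization, the linear system A*pi = b is:
  [-5/6, 1/6, 1/3, 1/3, 1/12] . pi = 0
  [1/12, -5/6, 1/3, 1/6, 1/3] . pi = 0
  [1/4, 5/12, -11/12, 1/6, 1/3] . pi = 0
  [1/3, 1/12, 1/12, -11/12, 1/6] . pi = 0
  [1, 1, 1, 1, 1] . pi = 1

Solving yields:
  pi_0 = 645/2942
  pi_1 = 1277/5884
  pi_2 = 1449/5884
  pi_3 = 447/2942
  pi_4 = 487/2942

Verification (pi * P):
  645/2942*1/6 + 1277/5884*1/6 + 1449/5884*1/3 + 447/2942*1/3 + 487/2942*1/12 = 645/2942 = pi_0  (ok)
  645/2942*1/12 + 1277/5884*1/6 + 1449/5884*1/3 + 447/2942*1/6 + 487/2942*1/3 = 1277/5884 = pi_1  (ok)
  645/2942*1/4 + 1277/5884*5/12 + 1449/5884*1/12 + 447/2942*1/6 + 487/2942*1/3 = 1449/5884 = pi_2  (ok)
  645/2942*1/3 + 1277/5884*1/12 + 1449/5884*1/12 + 447/2942*1/12 + 487/2942*1/6 = 447/2942 = pi_3  (ok)
  645/2942*1/6 + 1277/5884*1/6 + 1449/5884*1/6 + 447/2942*1/4 + 487/2942*1/12 = 487/2942 = pi_4  (ok)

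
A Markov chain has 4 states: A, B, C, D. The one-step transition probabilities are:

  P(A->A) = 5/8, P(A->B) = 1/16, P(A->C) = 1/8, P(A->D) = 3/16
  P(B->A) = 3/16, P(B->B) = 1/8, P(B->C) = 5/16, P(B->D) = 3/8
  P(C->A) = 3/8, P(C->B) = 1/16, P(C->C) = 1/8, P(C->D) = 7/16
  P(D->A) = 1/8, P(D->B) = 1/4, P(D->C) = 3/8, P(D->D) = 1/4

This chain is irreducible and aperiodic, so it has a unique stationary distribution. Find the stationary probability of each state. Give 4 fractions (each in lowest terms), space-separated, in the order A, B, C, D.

The stationary distribution satisfies pi = pi * P, i.e.:
  pi_A = 5/8*pi_A + 3/16*pi_B + 3/8*pi_C + 1/8*pi_D
  pi_B = 1/16*pi_A + 1/8*pi_B + 1/16*pi_C + 1/4*pi_D
  pi_C = 1/8*pi_A + 5/16*pi_B + 1/8*pi_C + 3/8*pi_D
  pi_D = 3/16*pi_A + 3/8*pi_B + 7/16*pi_C + 1/4*pi_D
with normalization: pi_A + pi_B + pi_C + pi_D = 1.

Using the first 3 balance equations plus normalization, the linear system A*pi = b is:
  [-3/8, 3/16, 3/8, 1/8] . pi = 0
  [1/16, -7/8, 1/16, 1/4] . pi = 0
  [1/8, 5/16, -7/8, 3/8] . pi = 0
  [1, 1, 1, 1] . pi = 1

Solving yields:
  pi_A = 298/795
  pi_B = 98/795
  pi_C = 58/265
  pi_D = 15/53

Verification (pi * P):
  298/795*5/8 + 98/795*3/16 + 58/265*3/8 + 15/53*1/8 = 298/795 = pi_A  (ok)
  298/795*1/16 + 98/795*1/8 + 58/265*1/16 + 15/53*1/4 = 98/795 = pi_B  (ok)
  298/795*1/8 + 98/795*5/16 + 58/265*1/8 + 15/53*3/8 = 58/265 = pi_C  (ok)
  298/795*3/16 + 98/795*3/8 + 58/265*7/16 + 15/53*1/4 = 15/53 = pi_D  (ok)

Answer: 298/795 98/795 58/265 15/53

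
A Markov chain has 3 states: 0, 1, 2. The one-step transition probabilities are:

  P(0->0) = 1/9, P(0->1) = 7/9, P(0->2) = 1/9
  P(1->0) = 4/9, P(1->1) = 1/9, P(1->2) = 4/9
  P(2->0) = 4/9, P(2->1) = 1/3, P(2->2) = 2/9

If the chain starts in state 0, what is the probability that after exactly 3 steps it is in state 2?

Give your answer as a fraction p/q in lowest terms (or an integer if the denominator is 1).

Answer: 163/729

Derivation:
Computing P^3 by repeated multiplication:
P^1 =
  0: [1/9, 7/9, 1/9]
  1: [4/9, 1/9, 4/9]
  2: [4/9, 1/3, 2/9]
P^2 =
  0: [11/27, 17/81, 31/81]
  1: [8/27, 41/81, 16/81]
  2: [8/27, 37/81, 20/81]
P^3 =
  0: [25/81, 341/729, 163/729]
  1: [28/81, 257/729, 220/729]
  2: [28/81, 265/729, 212/729]

(P^3)[0 -> 2] = 163/729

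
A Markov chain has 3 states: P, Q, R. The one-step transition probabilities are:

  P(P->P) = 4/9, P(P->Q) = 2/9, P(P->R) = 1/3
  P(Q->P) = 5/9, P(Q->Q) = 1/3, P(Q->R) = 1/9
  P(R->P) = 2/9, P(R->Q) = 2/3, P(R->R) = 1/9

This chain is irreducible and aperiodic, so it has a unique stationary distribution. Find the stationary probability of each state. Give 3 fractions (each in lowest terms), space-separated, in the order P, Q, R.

Answer: 7/16 17/48 5/24

Derivation:
The stationary distribution satisfies pi = pi * P, i.e.:
  pi_P = 4/9*pi_P + 5/9*pi_Q + 2/9*pi_R
  pi_Q = 2/9*pi_P + 1/3*pi_Q + 2/3*pi_R
  pi_R = 1/3*pi_P + 1/9*pi_Q + 1/9*pi_R
with normalization: pi_P + pi_Q + pi_R = 1.

Using the first 2 balance equations plus normalization, the linear system A*pi = b is:
  [-5/9, 5/9, 2/9] . pi = 0
  [2/9, -2/3, 2/3] . pi = 0
  [1, 1, 1] . pi = 1

Solving yields:
  pi_P = 7/16
  pi_Q = 17/48
  pi_R = 5/24

Verification (pi * P):
  7/16*4/9 + 17/48*5/9 + 5/24*2/9 = 7/16 = pi_P  (ok)
  7/16*2/9 + 17/48*1/3 + 5/24*2/3 = 17/48 = pi_Q  (ok)
  7/16*1/3 + 17/48*1/9 + 5/24*1/9 = 5/24 = pi_R  (ok)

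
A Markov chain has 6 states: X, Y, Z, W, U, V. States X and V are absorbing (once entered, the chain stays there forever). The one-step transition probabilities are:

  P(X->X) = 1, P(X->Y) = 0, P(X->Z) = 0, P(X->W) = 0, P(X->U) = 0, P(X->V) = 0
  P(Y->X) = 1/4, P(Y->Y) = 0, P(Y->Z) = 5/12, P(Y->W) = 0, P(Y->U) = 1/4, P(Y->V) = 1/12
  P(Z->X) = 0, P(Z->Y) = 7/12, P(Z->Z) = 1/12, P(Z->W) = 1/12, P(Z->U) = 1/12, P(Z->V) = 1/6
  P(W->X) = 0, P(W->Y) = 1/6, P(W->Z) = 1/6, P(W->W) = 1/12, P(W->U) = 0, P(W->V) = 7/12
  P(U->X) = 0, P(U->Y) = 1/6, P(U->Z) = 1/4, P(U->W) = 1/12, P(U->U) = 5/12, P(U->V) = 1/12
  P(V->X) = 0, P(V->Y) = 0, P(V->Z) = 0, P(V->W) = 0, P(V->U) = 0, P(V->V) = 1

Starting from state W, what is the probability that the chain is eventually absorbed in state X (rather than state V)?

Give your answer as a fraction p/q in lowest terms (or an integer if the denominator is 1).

Let a_i = P(absorbed in X | start in state i).
Boundary conditions: a_X = 1, a_V = 0.
For each transient state i, a_i = sum_j P(i->j) * a_j:
  a_Y = 1/4*a_X + 0*a_Y + 5/12*a_Z + 0*a_W + 1/4*a_U + 1/12*a_V
  a_Z = 0*a_X + 7/12*a_Y + 1/12*a_Z + 1/12*a_W + 1/12*a_U + 1/6*a_V
  a_W = 0*a_X + 1/6*a_Y + 1/6*a_Z + 1/12*a_W + 0*a_U + 7/12*a_V
  a_U = 0*a_X + 1/6*a_Y + 1/4*a_Z + 1/12*a_W + 5/12*a_U + 1/12*a_V

Substituting a_X = 1 and a_V = 0, rearrange to (I - Q) a = r where r[i] = P(i -> X):
  [1, -5/12, 0, -1/4] . (a_Y, a_Z, a_W, a_U) = 1/4
  [-7/12, 11/12, -1/12, -1/12] . (a_Y, a_Z, a_W, a_U) = 0
  [-1/6, -1/6, 11/12, 0] . (a_Y, a_Z, a_W, a_U) = 0
  [-1/6, -1/4, -1/12, 7/12] . (a_Y, a_Z, a_W, a_U) = 0

Solving yields:
  a_Y = 1197/2579
  a_Z = 1731/5158
  a_W = 375/2579
  a_U = 1533/5158

Starting state is W, so the absorption probability is a_W = 375/2579.

Answer: 375/2579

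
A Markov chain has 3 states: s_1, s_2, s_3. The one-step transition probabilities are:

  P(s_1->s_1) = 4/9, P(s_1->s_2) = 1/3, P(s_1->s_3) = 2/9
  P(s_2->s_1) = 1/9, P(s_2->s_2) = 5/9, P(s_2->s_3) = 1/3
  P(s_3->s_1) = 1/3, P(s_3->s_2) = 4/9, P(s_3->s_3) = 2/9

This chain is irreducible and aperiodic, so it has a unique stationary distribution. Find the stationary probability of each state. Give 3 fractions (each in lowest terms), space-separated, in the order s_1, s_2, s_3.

Answer: 8/31 29/62 17/62

Derivation:
The stationary distribution satisfies pi = pi * P, i.e.:
  pi_s_1 = 4/9*pi_s_1 + 1/9*pi_s_2 + 1/3*pi_s_3
  pi_s_2 = 1/3*pi_s_1 + 5/9*pi_s_2 + 4/9*pi_s_3
  pi_s_3 = 2/9*pi_s_1 + 1/3*pi_s_2 + 2/9*pi_s_3
with normalization: pi_s_1 + pi_s_2 + pi_s_3 = 1.

Using the first 2 balance equations plus normalization, the linear system A*pi = b is:
  [-5/9, 1/9, 1/3] . pi = 0
  [1/3, -4/9, 4/9] . pi = 0
  [1, 1, 1] . pi = 1

Solving yields:
  pi_s_1 = 8/31
  pi_s_2 = 29/62
  pi_s_3 = 17/62

Verification (pi * P):
  8/31*4/9 + 29/62*1/9 + 17/62*1/3 = 8/31 = pi_s_1  (ok)
  8/31*1/3 + 29/62*5/9 + 17/62*4/9 = 29/62 = pi_s_2  (ok)
  8/31*2/9 + 29/62*1/3 + 17/62*2/9 = 17/62 = pi_s_3  (ok)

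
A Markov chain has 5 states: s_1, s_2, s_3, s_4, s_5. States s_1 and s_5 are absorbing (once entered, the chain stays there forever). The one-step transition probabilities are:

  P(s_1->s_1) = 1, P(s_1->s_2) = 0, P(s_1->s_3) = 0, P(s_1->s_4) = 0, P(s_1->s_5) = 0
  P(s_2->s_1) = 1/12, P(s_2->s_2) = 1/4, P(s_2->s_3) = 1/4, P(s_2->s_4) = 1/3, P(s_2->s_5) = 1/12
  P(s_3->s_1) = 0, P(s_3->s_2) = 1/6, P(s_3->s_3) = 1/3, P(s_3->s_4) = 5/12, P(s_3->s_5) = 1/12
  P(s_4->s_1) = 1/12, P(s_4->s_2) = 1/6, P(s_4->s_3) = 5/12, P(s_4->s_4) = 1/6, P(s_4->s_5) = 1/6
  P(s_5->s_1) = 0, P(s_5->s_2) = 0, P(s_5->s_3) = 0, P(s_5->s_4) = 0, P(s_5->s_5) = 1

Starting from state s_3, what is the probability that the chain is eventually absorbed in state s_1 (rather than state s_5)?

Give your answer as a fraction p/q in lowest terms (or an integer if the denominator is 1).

Let a_i = P(absorbed in s_1 | start in state i).
Boundary conditions: a_s_1 = 1, a_s_5 = 0.
For each transient state i, a_i = sum_j P(i->j) * a_j:
  a_s_2 = 1/12*a_s_1 + 1/4*a_s_2 + 1/4*a_s_3 + 1/3*a_s_4 + 1/12*a_s_5
  a_s_3 = 0*a_s_1 + 1/6*a_s_2 + 1/3*a_s_3 + 5/12*a_s_4 + 1/12*a_s_5
  a_s_4 = 1/12*a_s_1 + 1/6*a_s_2 + 5/12*a_s_3 + 1/6*a_s_4 + 1/6*a_s_5

Substituting a_s_1 = 1 and a_s_5 = 0, rearrange to (I - Q) a = r where r[i] = P(i -> s_1):
  [3/4, -1/4, -1/3] . (a_s_2, a_s_3, a_s_4) = 1/12
  [-1/6, 2/3, -5/12] . (a_s_2, a_s_3, a_s_4) = 0
  [-1/6, -5/12, 5/6] . (a_s_2, a_s_3, a_s_4) = 1/12

Solving yields:
  a_s_2 = 102/301
  a_s_3 = 83/301
  a_s_4 = 92/301

Starting state is s_3, so the absorption probability is a_s_3 = 83/301.

Answer: 83/301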